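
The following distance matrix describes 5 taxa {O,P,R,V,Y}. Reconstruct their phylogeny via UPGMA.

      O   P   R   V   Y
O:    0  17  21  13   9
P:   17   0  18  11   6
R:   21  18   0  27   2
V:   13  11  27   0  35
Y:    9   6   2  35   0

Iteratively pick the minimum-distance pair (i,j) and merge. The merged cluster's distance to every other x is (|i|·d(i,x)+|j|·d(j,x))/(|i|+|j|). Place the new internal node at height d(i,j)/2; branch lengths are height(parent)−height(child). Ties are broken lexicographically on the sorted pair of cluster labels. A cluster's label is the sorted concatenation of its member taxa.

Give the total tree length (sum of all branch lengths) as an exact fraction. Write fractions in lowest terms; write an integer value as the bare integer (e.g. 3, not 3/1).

100/3

step 1: merge (R,Y) at d=2; branch lengths R→1, Y→1; new cluster RY
  updated: d(O,RY)=15, d(P,RY)=12, d(RY,V)=31
step 2: merge (P,V) at d=11; branch lengths P→11/2, V→11/2; new cluster PV
  updated: d(O,PV)=15, d(PV,RY)=43/2
step 3: merge (O,PV) at d=15; branch lengths O→15/2, PV→2; new cluster OPV
  updated: d(OPV,RY)=58/3
step 4: merge (OPV,RY) at d=58/3; branch lengths OPV→13/6, RY→26/3; new cluster OPRVY
final tree: ((O:15/2,(P:11/2,V:11/2):2):13/6,(R:1,Y:1):26/3)
total length: 100/3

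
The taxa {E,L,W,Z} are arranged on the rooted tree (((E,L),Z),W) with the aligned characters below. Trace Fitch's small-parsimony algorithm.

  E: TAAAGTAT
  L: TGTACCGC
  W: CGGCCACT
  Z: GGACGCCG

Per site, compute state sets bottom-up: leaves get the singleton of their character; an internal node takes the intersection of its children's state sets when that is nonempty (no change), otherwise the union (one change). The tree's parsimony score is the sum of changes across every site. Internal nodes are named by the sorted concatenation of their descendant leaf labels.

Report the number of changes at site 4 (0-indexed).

2

EL@0: {T} ∩ {T} = {T} (intersection, +0)
ELZ@0: {T} ∪ {G} = {G,T} (union, +1)
ELWZ@0: {G,T} ∪ {C} = {C,G,T} (union, +1)
EL@1: {A} ∪ {G} = {A,G} (union, +1)
ELZ@1: {A,G} ∩ {G} = {G} (intersection, +0)
ELWZ@1: {G} ∩ {G} = {G} (intersection, +0)
EL@2: {A} ∪ {T} = {A,T} (union, +1)
ELZ@2: {A,T} ∩ {A} = {A} (intersection, +0)
ELWZ@2: {A} ∪ {G} = {A,G} (union, +1)
EL@3: {A} ∩ {A} = {A} (intersection, +0)
ELZ@3: {A} ∪ {C} = {A,C} (union, +1)
ELWZ@3: {A,C} ∩ {C} = {C} (intersection, +0)
EL@4: {G} ∪ {C} = {C,G} (union, +1)
ELZ@4: {C,G} ∩ {G} = {G} (intersection, +0)
ELWZ@4: {G} ∪ {C} = {C,G} (union, +1)
EL@5: {T} ∪ {C} = {C,T} (union, +1)
ELZ@5: {C,T} ∩ {C} = {C} (intersection, +0)
ELWZ@5: {C} ∪ {A} = {A,C} (union, +1)
EL@6: {A} ∪ {G} = {A,G} (union, +1)
ELZ@6: {A,G} ∪ {C} = {A,C,G} (union, +1)
ELWZ@6: {A,C,G} ∩ {C} = {C} (intersection, +0)
EL@7: {T} ∪ {C} = {C,T} (union, +1)
ELZ@7: {C,T} ∪ {G} = {C,G,T} (union, +1)
ELWZ@7: {C,G,T} ∩ {T} = {T} (intersection, +0)
per-site changes: [2, 1, 2, 1, 2, 2, 2, 2]; total = 14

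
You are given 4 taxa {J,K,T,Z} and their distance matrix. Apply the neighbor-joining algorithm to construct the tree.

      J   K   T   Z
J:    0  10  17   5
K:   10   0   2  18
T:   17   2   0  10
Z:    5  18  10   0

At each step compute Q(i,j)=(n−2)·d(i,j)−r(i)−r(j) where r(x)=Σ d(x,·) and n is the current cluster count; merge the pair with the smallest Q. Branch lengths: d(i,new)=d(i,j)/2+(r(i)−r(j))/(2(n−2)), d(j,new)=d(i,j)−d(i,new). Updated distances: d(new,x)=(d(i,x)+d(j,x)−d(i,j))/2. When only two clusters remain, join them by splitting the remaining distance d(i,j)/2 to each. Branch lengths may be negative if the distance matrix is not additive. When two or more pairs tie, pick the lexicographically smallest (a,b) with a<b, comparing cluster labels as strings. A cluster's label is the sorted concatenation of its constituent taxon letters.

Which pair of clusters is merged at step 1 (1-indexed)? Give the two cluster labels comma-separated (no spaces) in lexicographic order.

step 1: merge (J,Z) at d=5, Q=-55; branch lengths J→9/4, Z→11/4; new cluster JZ
  updated: d(JZ,K)=23/2, d(JZ,T)=11
step 2: merge (JZ,K) at d=23/2, Q=-49/2; branch lengths JZ→41/4, K→5/4; new cluster JKZ
  updated: d(JKZ,T)=3/4
step 3: merge (JKZ,T) at d=3/4; branch lengths JKZ→3/8, T→3/8; new cluster JKTZ
final tree: (((J:9/4,Z:11/4):41/4,K:5/4):3/8,T:3/8)
total length: 69/4

J,Z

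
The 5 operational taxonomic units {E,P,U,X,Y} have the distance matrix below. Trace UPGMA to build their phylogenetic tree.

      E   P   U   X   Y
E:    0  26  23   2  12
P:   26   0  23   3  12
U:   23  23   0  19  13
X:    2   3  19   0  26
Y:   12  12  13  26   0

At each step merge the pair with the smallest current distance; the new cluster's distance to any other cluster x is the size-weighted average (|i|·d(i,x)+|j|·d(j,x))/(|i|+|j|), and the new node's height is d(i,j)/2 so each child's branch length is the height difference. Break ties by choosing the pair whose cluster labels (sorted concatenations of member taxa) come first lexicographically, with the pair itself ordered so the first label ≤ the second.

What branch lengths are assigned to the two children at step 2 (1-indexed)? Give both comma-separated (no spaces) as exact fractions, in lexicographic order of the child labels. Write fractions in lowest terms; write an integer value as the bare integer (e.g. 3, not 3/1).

1. join E+X (d=2) ⇒ EX; edges |E|=1, |X|=1
  updated: d(EX,P)=29/2, d(EX,U)=21, d(EX,Y)=19
2. join P+Y (d=12) ⇒ PY; edges |P|=6, |Y|=6
  updated: d(EX,PY)=67/4, d(PY,U)=18
3. join EX+PY (d=67/4) ⇒ EPXY; edges |EX|=59/8, |PY|=19/8
  updated: d(EPXY,U)=39/2
4. join EPXY+U (d=39/2) ⇒ EPUXY; edges |EPXY|=11/8, |U|=39/4
final tree: (((E:1,X:1):59/8,(P:6,Y:6):19/8):11/8,U:39/4)
total length: 279/8

6,6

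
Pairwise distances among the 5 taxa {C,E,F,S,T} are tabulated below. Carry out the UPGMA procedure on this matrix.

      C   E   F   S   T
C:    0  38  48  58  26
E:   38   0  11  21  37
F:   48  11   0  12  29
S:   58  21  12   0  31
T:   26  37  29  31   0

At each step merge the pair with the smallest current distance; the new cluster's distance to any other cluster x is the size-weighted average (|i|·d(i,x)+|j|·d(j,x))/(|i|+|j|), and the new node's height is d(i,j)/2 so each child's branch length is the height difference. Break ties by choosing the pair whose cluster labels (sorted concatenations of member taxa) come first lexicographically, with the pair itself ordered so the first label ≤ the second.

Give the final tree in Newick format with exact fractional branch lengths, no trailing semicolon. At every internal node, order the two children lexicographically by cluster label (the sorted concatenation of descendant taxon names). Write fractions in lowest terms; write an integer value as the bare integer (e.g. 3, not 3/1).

iteration 1: select E,F (d=11); attach at lengths (11/2, 11/2); label the merged cluster EF
  updated: d(C,EF)=43, d(EF,S)=33/2, d(EF,T)=33
iteration 2: select EF,S (d=33/2); attach at lengths (11/4, 33/4); label the merged cluster EFS
  updated: d(C,EFS)=48, d(EFS,T)=97/3
iteration 3: select C,T (d=26); attach at lengths (13, 13); label the merged cluster CT
  updated: d(CT,EFS)=241/6
iteration 4: select CT,EFS (d=241/6); attach at lengths (85/12, 71/6); label the merged cluster CEFST
final tree: ((C:13,T:13):85/12,((E:11/2,F:11/2):11/4,S:33/4):71/6)
total length: 803/12

((C:13,T:13):85/12,((E:11/2,F:11/2):11/4,S:33/4):71/6)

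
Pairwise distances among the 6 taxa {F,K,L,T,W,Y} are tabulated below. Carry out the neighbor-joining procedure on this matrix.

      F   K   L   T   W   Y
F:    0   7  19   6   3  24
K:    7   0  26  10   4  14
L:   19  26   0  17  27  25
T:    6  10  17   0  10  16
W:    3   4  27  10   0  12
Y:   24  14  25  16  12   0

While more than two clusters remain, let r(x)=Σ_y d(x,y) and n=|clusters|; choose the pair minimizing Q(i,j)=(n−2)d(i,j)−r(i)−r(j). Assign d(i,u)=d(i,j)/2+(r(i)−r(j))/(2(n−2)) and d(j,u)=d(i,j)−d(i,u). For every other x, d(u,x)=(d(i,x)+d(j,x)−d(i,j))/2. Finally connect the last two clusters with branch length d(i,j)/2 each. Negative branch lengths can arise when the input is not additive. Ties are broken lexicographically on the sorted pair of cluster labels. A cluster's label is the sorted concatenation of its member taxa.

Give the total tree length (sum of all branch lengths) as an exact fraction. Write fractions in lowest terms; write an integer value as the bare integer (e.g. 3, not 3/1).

1. join L+T (d=17, Q=-105) ⇒ LT; edges |L|=123/8, |T|=13/8
  updated: d(F,LT)=4, d(K,LT)=19/2, d(LT,W)=10, d(LT,Y)=12
2. join F+LT (d=4, Q=-123/2) ⇒ FLT; edges |F|=29/12, |LT|=19/12
  updated: d(FLT,K)=25/4, d(FLT,W)=9/2, d(FLT,Y)=16
3. join FLT+K (d=25/4, Q=-77/2) ⇒ FKLT; edges |FLT|=15/4, |K|=5/2
  updated: d(FKLT,W)=9/8, d(FKLT,Y)=95/8
4. join FKLT+W (d=9/8, Q=-25) ⇒ FKLTW; edges |FKLT|=1/2, |W|=5/8
  updated: d(FKLTW,Y)=91/8
5. join FKLTW+Y (d=91/8) ⇒ FKLTWY; edges |FKLTW|=91/16, |Y|=91/16
final tree: ((((F:29/12,(L:123/8,T:13/8):19/12):15/4,K:5/2):1/2,W:5/8):91/16,Y:91/16)
total length: 159/4

159/4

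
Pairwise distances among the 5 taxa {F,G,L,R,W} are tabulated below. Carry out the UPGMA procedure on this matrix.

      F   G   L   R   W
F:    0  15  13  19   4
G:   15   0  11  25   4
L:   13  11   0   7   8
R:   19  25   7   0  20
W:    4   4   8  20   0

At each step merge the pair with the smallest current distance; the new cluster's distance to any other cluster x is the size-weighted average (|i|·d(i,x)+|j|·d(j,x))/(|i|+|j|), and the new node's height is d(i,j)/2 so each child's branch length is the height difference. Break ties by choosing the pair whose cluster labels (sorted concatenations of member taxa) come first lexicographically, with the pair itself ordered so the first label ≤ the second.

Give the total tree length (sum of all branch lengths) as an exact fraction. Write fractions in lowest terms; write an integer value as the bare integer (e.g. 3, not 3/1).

iteration 1: select F,W (d=4); attach at lengths (2, 2); label the merged cluster FW
  updated: d(FW,G)=19/2, d(FW,L)=21/2, d(FW,R)=39/2
iteration 2: select L,R (d=7); attach at lengths (7/2, 7/2); label the merged cluster LR
  updated: d(FW,LR)=15, d(G,LR)=18
iteration 3: select FW,G (d=19/2); attach at lengths (11/4, 19/4); label the merged cluster FGW
  updated: d(FGW,LR)=16
iteration 4: select FGW,LR (d=16); attach at lengths (13/4, 9/2); label the merged cluster FGLRW
final tree: (((F:2,W:2):11/4,G:19/4):13/4,(L:7/2,R:7/2):9/2)
total length: 105/4

105/4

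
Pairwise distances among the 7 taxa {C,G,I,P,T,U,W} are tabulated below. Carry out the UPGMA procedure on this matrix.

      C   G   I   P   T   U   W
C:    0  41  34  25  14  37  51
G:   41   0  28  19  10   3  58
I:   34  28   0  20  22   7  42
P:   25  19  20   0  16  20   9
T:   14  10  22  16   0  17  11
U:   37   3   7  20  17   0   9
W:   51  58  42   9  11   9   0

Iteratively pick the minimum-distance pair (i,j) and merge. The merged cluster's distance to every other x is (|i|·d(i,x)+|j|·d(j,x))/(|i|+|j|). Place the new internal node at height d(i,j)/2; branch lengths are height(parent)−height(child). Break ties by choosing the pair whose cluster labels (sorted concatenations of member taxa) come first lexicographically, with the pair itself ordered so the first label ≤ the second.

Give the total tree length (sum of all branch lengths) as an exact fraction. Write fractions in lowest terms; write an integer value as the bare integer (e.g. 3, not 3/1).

3269/48

iteration 1: select G,U (d=3); attach at lengths (3/2, 3/2); label the merged cluster GU
  updated: d(C,GU)=39, d(GU,I)=35/2, d(GU,P)=39/2, d(GU,T)=27/2, d(GU,W)=67/2
iteration 2: select P,W (d=9); attach at lengths (9/2, 9/2); label the merged cluster PW
  updated: d(C,PW)=38, d(GU,PW)=53/2, d(I,PW)=31, d(PW,T)=27/2
iteration 3: select GU,T (d=27/2); attach at lengths (21/4, 27/4); label the merged cluster GTU
  updated: d(C,GTU)=92/3, d(GTU,I)=19, d(GTU,PW)=133/6
iteration 4: select GTU,I (d=19); attach at lengths (11/4, 19/2); label the merged cluster GITU
  updated: d(C,GITU)=63/2, d(GITU,PW)=195/8
iteration 5: select GITU,PW (d=195/8); attach at lengths (43/16, 123/16); label the merged cluster GIPTUW
  updated: d(C,GIPTUW)=101/3
iteration 6: select C,GIPTUW (d=101/3); attach at lengths (101/6, 223/48); label the merged cluster CGIPTUW
final tree: (C:101/6,((((G:3/2,U:3/2):21/4,T:27/4):11/4,I:19/2):43/16,(P:9/2,W:9/2):123/16):223/48)
total length: 3269/48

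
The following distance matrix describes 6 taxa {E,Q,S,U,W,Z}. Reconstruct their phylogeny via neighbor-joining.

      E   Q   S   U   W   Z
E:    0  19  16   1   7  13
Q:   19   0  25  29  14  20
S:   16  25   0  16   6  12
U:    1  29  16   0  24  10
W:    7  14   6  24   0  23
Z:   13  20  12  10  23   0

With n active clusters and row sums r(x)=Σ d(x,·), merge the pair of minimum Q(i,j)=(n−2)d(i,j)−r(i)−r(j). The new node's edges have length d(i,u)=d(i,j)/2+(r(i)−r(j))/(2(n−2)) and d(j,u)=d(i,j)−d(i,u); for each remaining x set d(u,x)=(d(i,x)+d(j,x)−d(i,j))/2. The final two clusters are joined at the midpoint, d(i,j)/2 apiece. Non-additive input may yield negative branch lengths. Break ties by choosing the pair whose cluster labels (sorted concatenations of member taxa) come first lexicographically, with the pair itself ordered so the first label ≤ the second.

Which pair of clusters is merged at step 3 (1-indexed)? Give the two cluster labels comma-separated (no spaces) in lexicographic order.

iteration 1: select E,U (d=1, Q=-132); attach at lengths (-5/2, 7/2); label the merged cluster EU
  updated: d(EU,Q)=47/2, d(EU,S)=31/2, d(EU,W)=15, d(EU,Z)=11
iteration 2: select Q,W (d=14, Q=-197/2); attach at lengths (133/12, 35/12); label the merged cluster QW
  updated: d(EU,QW)=49/4, d(QW,S)=17/2, d(QW,Z)=29/2
iteration 3: select EU,Z (d=11, Q=-217/4); attach at lengths (93/16, 83/16); label the merged cluster EUZ
  updated: d(EUZ,QW)=63/8, d(EUZ,S)=33/4
iteration 4: select EUZ,QW (d=63/8, Q=-197/8); attach at lengths (61/16, 65/16); label the merged cluster EQUWZ
  updated: d(EQUWZ,S)=71/16
iteration 5: select EQUWZ,S (d=71/16); attach at lengths (71/32, 71/32); label the merged cluster EQSUWZ
final tree: ((((E:-5/2,U:7/2):93/16,Z:83/16):61/16,(Q:133/12,W:35/12):65/16):71/32,S:71/32)
total length: 613/16

EU,Z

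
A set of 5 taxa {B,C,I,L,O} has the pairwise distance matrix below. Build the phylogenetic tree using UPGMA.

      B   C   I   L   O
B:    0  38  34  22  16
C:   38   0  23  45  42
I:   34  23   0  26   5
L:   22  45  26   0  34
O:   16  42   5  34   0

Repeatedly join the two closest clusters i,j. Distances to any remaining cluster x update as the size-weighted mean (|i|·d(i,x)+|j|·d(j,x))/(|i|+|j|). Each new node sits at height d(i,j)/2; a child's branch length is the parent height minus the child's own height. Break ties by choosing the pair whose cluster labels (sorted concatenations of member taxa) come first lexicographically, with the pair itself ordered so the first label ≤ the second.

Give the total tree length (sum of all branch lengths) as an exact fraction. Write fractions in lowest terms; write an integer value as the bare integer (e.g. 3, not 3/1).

257/4

step 1: merge (I,O) at d=5; branch lengths I→5/2, O→5/2; new cluster IO
  updated: d(B,IO)=25, d(C,IO)=65/2, d(IO,L)=30
step 2: merge (B,L) at d=22; branch lengths B→11, L→11; new cluster BL
  updated: d(BL,C)=83/2, d(BL,IO)=55/2
step 3: merge (BL,IO) at d=55/2; branch lengths BL→11/4, IO→45/4; new cluster BILO
  updated: d(BILO,C)=37
step 4: merge (BILO,C) at d=37; branch lengths BILO→19/4, C→37/2; new cluster BCILO
final tree: (((B:11,L:11):11/4,(I:5/2,O:5/2):45/4):19/4,C:37/2)
total length: 257/4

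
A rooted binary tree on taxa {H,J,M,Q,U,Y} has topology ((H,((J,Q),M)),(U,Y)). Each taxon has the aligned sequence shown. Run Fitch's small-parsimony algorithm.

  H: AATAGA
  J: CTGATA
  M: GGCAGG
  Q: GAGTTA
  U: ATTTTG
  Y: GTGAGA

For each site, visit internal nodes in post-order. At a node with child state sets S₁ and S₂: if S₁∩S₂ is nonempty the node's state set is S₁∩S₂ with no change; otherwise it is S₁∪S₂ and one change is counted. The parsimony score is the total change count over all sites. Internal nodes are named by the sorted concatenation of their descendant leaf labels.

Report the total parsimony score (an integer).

15

site 0, node JQ: J={C} ∪ Q={G} → {C,G} (+1)
site 0, node JMQ: JQ={C,G} ∩ M={G} → {G} (+0)
site 0, node HJMQ: H={A} ∪ JMQ={G} → {A,G} (+1)
site 0, node UY: U={A} ∪ Y={G} → {A,G} (+1)
site 0, node HJMQUY: HJMQ={A,G} ∩ UY={A,G} → {A,G} (+0)
site 1, node JQ: J={T} ∪ Q={A} → {A,T} (+1)
site 1, node JMQ: JQ={A,T} ∪ M={G} → {A,G,T} (+1)
site 1, node HJMQ: H={A} ∩ JMQ={A,G,T} → {A} (+0)
site 1, node UY: U={T} ∩ Y={T} → {T} (+0)
site 1, node HJMQUY: HJMQ={A} ∪ UY={T} → {A,T} (+1)
site 2, node JQ: J={G} ∩ Q={G} → {G} (+0)
site 2, node JMQ: JQ={G} ∪ M={C} → {C,G} (+1)
site 2, node HJMQ: H={T} ∪ JMQ={C,G} → {C,G,T} (+1)
site 2, node UY: U={T} ∪ Y={G} → {G,T} (+1)
site 2, node HJMQUY: HJMQ={C,G,T} ∩ UY={G,T} → {G,T} (+0)
site 3, node JQ: J={A} ∪ Q={T} → {A,T} (+1)
site 3, node JMQ: JQ={A,T} ∩ M={A} → {A} (+0)
site 3, node HJMQ: H={A} ∩ JMQ={A} → {A} (+0)
site 3, node UY: U={T} ∪ Y={A} → {A,T} (+1)
site 3, node HJMQUY: HJMQ={A} ∩ UY={A,T} → {A} (+0)
site 4, node JQ: J={T} ∩ Q={T} → {T} (+0)
site 4, node JMQ: JQ={T} ∪ M={G} → {G,T} (+1)
site 4, node HJMQ: H={G} ∩ JMQ={G,T} → {G} (+0)
site 4, node UY: U={T} ∪ Y={G} → {G,T} (+1)
site 4, node HJMQUY: HJMQ={G} ∩ UY={G,T} → {G} (+0)
site 5, node JQ: J={A} ∩ Q={A} → {A} (+0)
site 5, node JMQ: JQ={A} ∪ M={G} → {A,G} (+1)
site 5, node HJMQ: H={A} ∩ JMQ={A,G} → {A} (+0)
site 5, node UY: U={G} ∪ Y={A} → {A,G} (+1)
site 5, node HJMQUY: HJMQ={A} ∩ UY={A,G} → {A} (+0)
per-site changes: [3, 3, 3, 2, 2, 2]; total = 15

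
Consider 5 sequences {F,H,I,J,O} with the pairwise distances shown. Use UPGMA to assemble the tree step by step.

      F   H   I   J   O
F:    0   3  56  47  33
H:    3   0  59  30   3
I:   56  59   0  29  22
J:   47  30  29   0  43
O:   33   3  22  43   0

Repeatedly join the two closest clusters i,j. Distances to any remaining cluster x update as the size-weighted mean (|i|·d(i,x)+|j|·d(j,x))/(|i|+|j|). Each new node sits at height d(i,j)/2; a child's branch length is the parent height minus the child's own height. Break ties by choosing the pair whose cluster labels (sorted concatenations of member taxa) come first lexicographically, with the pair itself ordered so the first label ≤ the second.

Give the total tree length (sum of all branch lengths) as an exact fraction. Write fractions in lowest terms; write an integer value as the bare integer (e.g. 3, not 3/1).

1. join F+H (d=3) ⇒ FH; edges |F|=3/2, |H|=3/2
  updated: d(FH,I)=115/2, d(FH,J)=77/2, d(FH,O)=18
2. join FH+O (d=18) ⇒ FHO; edges |FH|=15/2, |O|=9
  updated: d(FHO,I)=137/3, d(FHO,J)=40
3. join I+J (d=29) ⇒ IJ; edges |I|=29/2, |J|=29/2
  updated: d(FHO,IJ)=257/6
4. join FHO+IJ (d=257/6) ⇒ FHIJO; edges |FHO|=149/12, |IJ|=83/12
final tree: (((F:3/2,H:3/2):15/2,O:9):149/12,(I:29/2,J:29/2):83/12)
total length: 407/6

407/6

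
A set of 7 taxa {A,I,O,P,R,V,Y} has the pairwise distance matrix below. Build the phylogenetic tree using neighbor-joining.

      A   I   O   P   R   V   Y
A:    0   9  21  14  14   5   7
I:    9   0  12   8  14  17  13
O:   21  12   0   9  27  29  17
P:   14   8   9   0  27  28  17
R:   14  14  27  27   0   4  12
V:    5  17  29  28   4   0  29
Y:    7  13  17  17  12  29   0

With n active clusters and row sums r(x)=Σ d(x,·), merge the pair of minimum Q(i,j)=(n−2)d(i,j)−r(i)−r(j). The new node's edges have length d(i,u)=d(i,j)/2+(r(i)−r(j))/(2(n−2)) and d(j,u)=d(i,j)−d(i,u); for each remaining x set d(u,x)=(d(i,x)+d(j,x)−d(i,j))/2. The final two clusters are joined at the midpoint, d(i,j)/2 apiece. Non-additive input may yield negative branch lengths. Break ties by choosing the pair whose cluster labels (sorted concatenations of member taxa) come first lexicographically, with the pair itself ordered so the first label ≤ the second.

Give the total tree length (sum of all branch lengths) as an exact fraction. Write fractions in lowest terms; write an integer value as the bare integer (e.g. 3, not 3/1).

1259/32

1. join R+V (d=4, Q=-190) ⇒ RV; edges |R|=3/5, |V|=17/5
  updated: d(A,RV)=15/2, d(I,RV)=27/2, d(O,RV)=26, d(P,RV)=51/2, d(RV,Y)=37/2
2. join O+P (d=9, Q=-245/2) ⇒ OP; edges |O|=95/16, |P|=49/16
  updated: d(A,OP)=13, d(I,OP)=11/2, d(OP,RV)=85/4, d(OP,Y)=25/2
3. join I+OP (d=11/2, Q=-307/4) ⇒ IOP; edges |I|=7/8, |OP|=37/8
  updated: d(A,IOP)=33/4, d(IOP,RV)=117/8, d(IOP,Y)=10
4. join A+RV (d=15/2, Q=-387/8) ⇒ ARV; edges |A|=-23/32, |RV|=263/32
  updated: d(ARV,IOP)=123/16, d(ARV,Y)=9
5. join ARV+IOP (d=123/16, Q=-427/16) ⇒ AIOPRV; edges |ARV|=107/32, |IOP|=139/32
  updated: d(AIOPRV,Y)=181/32
6. join AIOPRV+Y (d=181/32) ⇒ AIOPRVY; edges |AIOPRV|=181/64, |Y|=181/64
final tree: (((A:-23/32,(R:3/5,V:17/5):263/32):107/32,(I:7/8,(O:95/16,P:49/16):37/8):139/32):181/64,Y:181/64)
total length: 1259/32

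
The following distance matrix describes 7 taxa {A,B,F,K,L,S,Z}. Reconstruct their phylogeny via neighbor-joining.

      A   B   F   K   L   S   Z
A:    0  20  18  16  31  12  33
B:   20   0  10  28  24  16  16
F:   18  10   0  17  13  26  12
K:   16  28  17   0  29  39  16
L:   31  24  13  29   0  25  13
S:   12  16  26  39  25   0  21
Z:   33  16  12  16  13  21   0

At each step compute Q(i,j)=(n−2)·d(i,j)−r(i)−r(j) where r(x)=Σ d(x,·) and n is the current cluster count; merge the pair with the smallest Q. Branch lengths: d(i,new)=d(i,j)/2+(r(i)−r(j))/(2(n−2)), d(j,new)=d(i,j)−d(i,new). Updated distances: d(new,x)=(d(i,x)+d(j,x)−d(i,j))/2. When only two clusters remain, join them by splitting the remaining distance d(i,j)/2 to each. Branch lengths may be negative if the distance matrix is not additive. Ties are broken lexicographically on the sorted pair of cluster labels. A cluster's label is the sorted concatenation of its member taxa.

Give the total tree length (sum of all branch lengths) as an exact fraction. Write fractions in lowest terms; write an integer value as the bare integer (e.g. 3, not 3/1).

1. join A+S (d=12, Q=-209) ⇒ AS; edges |A|=51/10, |S|=69/10
  updated: d(AS,B)=12, d(AS,F)=16, d(AS,K)=43/2, d(AS,L)=22, d(AS,Z)=21
2. join AS+B (d=12, Q=-269/2) ⇒ ABS; edges |AS|=101/16, |B|=91/16
  updated: d(ABS,F)=7, d(ABS,K)=75/4, d(ABS,L)=17, d(ABS,Z)=25/2
3. join L+Z (d=13, Q=-173/2) ⇒ LZ; edges |L|=115/12, |Z|=41/12
  updated: d(ABS,LZ)=33/4, d(F,LZ)=6, d(K,LZ)=16
4. join ABS+F (d=7, Q=-50) ⇒ ABFS; edges |ABS|=9/2, |F|=5/2
  updated: d(ABFS,K)=115/8, d(ABFS,LZ)=29/8
5. join ABFS+K (d=115/8, Q=-34) ⇒ ABFKS; edges |ABFS|=1, |K|=107/8
  updated: d(ABFKS,LZ)=21/8
6. join ABFKS+LZ (d=21/8) ⇒ ABFKLSZ; edges |ABFKS|=21/16, |LZ|=21/16
final tree: (((((A:51/10,S:69/10):101/16,B:91/16):9/2,F:5/2):1,K:107/8):21/16,(L:115/12,Z:41/12):21/16)
total length: 61

61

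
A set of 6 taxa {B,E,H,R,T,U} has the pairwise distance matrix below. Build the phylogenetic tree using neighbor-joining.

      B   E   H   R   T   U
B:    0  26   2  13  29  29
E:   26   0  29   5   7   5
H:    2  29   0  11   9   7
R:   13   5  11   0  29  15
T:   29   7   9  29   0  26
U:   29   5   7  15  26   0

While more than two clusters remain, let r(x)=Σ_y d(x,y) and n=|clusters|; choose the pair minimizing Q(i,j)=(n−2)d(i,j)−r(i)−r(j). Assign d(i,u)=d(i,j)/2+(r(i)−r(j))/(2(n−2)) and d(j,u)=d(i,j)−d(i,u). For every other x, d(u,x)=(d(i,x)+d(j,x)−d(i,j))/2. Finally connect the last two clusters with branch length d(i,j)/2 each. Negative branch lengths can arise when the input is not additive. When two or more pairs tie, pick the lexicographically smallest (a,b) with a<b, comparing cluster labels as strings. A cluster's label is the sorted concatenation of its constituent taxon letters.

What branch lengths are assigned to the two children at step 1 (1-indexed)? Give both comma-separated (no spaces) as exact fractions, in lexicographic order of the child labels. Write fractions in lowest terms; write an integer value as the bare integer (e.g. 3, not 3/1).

49/8,-33/8

1. join B+H (d=2, Q=-149) ⇒ BH; edges |B|=49/8, |H|=-33/8
  updated: d(BH,E)=53/2, d(BH,R)=11, d(BH,T)=18, d(BH,U)=17
2. join E+T (d=7, Q=-205/2) ⇒ ET; edges |E|=-31/12, |T|=115/12
  updated: d(BH,ET)=75/4, d(ET,R)=27/2, d(ET,U)=12
3. join BH+R (d=11, Q=-257/4) ⇒ BHR; edges |BH|=117/16, |R|=59/16
  updated: d(BHR,ET)=85/8, d(BHR,U)=21/2
4. join BHR+ET (d=85/8, Q=-265/8) ⇒ BEHRT; edges |BHR|=73/16, |ET|=97/16
  updated: d(BEHRT,U)=95/16
5. join BEHRT+U (d=95/16) ⇒ BEHRTU; edges |BEHRT|=95/32, |U|=95/32
final tree: ((((B:49/8,H:-33/8):117/16,R:59/16):73/16,(E:-31/12,T:115/12):97/16):95/32,U:95/32)
total length: 585/16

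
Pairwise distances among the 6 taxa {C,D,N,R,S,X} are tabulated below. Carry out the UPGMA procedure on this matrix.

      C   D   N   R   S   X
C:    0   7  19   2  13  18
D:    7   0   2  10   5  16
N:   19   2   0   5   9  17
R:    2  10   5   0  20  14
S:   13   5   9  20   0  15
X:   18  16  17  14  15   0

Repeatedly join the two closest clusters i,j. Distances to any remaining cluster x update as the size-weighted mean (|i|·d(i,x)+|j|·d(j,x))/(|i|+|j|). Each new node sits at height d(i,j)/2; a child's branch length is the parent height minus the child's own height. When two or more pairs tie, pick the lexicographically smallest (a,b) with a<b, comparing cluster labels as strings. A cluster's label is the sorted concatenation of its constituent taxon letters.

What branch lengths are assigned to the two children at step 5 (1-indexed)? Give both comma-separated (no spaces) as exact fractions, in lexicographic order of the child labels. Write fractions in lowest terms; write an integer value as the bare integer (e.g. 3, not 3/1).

iteration 1: select C,R (d=2); attach at lengths (1, 1); label the merged cluster CR
  updated: d(CR,D)=17/2, d(CR,N)=12, d(CR,S)=33/2, d(CR,X)=16
iteration 2: select D,N (d=2); attach at lengths (1, 1); label the merged cluster DN
  updated: d(CR,DN)=41/4, d(DN,S)=7, d(DN,X)=33/2
iteration 3: select DN,S (d=7); attach at lengths (5/2, 7/2); label the merged cluster DNS
  updated: d(CR,DNS)=37/3, d(DNS,X)=16
iteration 4: select CR,DNS (d=37/3); attach at lengths (31/6, 8/3); label the merged cluster CDNRS
  updated: d(CDNRS,X)=16
iteration 5: select CDNRS,X (d=16); attach at lengths (11/6, 8); label the merged cluster CDNRSX
final tree: (((C:1,R:1):31/6,((D:1,N:1):5/2,S:7/2):8/3):11/6,X:8)
total length: 83/3

11/6,8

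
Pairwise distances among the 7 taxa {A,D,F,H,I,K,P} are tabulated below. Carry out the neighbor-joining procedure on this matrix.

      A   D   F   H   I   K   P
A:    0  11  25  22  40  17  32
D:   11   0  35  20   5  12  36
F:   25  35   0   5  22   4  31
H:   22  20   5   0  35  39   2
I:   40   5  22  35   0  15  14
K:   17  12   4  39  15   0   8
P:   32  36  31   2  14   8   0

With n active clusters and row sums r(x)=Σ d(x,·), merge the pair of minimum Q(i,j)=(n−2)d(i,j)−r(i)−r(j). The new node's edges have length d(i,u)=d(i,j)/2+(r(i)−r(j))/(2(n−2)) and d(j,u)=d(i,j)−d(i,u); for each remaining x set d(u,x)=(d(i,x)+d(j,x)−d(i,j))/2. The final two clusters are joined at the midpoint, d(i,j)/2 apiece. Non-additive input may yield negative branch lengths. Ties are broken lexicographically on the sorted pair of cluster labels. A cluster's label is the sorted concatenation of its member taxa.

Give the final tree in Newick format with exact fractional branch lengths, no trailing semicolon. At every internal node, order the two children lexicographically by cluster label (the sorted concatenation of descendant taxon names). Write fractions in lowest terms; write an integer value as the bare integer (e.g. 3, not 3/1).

step 1: merge (H,P) at d=2, Q=-236; branch lengths H→1, P→1; new cluster HP
  updated: d(A,HP)=26, d(D,HP)=27, d(F,HP)=17, d(HP,I)=47/2, d(HP,K)=45/2
step 2: merge (D,I) at d=5, Q=-351/2; branch lengths D→9/16, I→71/16; new cluster DI
  updated: d(A,DI)=23, d(DI,F)=26, d(DI,HP)=91/4, d(DI,K)=11
step 3: merge (F,K) at d=4, Q=-229/2; branch lengths F→59/12, K→-11/12; new cluster FK
  updated: d(A,FK)=19, d(DI,FK)=33/2, d(FK,HP)=71/4
step 4: merge (A,DI) at d=23, Q=-337/4; branch lengths A→207/16, DI→161/16; new cluster ADI
  updated: d(ADI,FK)=25/4, d(ADI,HP)=103/8
step 5: merge (ADI,FK) at d=25/4, Q=-295/8; branch lengths ADI→11/16, FK→89/16; new cluster ADFIK
  updated: d(ADFIK,HP)=195/16
step 6: merge (ADFIK,HP) at d=195/16; branch lengths ADFIK→195/32, HP→195/32; new cluster ADFHIKP
final tree: (((A:207/16,(D:9/16,I:71/16):161/16):11/16,(F:59/12,K:-11/12):89/16):195/32,(H:1,P:1):195/32)
total length: 839/16

(((A:207/16,(D:9/16,I:71/16):161/16):11/16,(F:59/12,K:-11/12):89/16):195/32,(H:1,P:1):195/32)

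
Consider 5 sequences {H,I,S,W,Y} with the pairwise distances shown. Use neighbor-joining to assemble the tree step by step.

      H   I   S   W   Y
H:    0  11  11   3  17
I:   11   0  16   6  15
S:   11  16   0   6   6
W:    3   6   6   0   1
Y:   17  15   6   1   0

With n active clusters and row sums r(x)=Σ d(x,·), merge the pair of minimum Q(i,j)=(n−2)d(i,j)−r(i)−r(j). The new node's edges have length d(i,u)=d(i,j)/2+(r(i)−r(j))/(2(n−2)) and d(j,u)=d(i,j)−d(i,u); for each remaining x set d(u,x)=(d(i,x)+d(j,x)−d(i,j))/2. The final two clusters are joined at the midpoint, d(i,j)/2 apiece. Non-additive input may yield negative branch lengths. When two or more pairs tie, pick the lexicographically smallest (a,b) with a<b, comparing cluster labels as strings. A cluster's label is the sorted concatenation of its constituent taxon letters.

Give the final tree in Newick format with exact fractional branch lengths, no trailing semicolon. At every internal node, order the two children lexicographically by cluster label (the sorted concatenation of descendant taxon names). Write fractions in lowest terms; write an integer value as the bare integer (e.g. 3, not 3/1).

(((H:35/8,I:53/8):19/8,(S:3,Y:3):31/8):-27/16,W:-27/16)

step 1: merge (S,Y) at d=6, Q=-60; branch lengths S→3, Y→3; new cluster SY
  updated: d(H,SY)=11, d(I,SY)=25/2, d(SY,W)=1/2
step 2: merge (H,I) at d=11, Q=-65/2; branch lengths H→35/8, I→53/8; new cluster HI
  updated: d(HI,SY)=25/4, d(HI,W)=-1
step 3: merge (HI,SY) at d=25/4, Q=-23/4; branch lengths HI→19/8, SY→31/8; new cluster HISY
  updated: d(HISY,W)=-27/8
step 4: merge (HISY,W) at d=-27/8; branch lengths HISY→-27/16, W→-27/16; new cluster HISWY
final tree: (((H:35/8,I:53/8):19/8,(S:3,Y:3):31/8):-27/16,W:-27/16)
total length: 159/8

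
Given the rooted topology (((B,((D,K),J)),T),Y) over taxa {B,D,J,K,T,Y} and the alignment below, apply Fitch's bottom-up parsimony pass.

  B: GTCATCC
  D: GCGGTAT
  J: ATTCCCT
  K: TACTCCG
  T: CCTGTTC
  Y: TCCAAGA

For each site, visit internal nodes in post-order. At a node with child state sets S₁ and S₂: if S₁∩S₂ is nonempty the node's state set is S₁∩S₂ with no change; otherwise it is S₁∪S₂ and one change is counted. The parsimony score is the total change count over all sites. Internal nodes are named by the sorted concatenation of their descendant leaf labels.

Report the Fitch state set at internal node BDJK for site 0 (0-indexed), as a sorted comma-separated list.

G

DK@0: {G} ∪ {T} = {G,T} (union, +1)
DJK@0: {G,T} ∪ {A} = {A,G,T} (union, +1)
BDJK@0: {G} ∩ {A,G,T} = {G} (intersection, +0)
BDJKT@0: {G} ∪ {C} = {C,G} (union, +1)
BDJKTY@0: {C,G} ∪ {T} = {C,G,T} (union, +1)
DK@1: {C} ∪ {A} = {A,C} (union, +1)
DJK@1: {A,C} ∪ {T} = {A,C,T} (union, +1)
BDJK@1: {T} ∩ {A,C,T} = {T} (intersection, +0)
BDJKT@1: {T} ∪ {C} = {C,T} (union, +1)
BDJKTY@1: {C,T} ∩ {C} = {C} (intersection, +0)
DK@2: {G} ∪ {C} = {C,G} (union, +1)
DJK@2: {C,G} ∪ {T} = {C,G,T} (union, +1)
BDJK@2: {C} ∩ {C,G,T} = {C} (intersection, +0)
BDJKT@2: {C} ∪ {T} = {C,T} (union, +1)
BDJKTY@2: {C,T} ∩ {C} = {C} (intersection, +0)
DK@3: {G} ∪ {T} = {G,T} (union, +1)
DJK@3: {G,T} ∪ {C} = {C,G,T} (union, +1)
BDJK@3: {A} ∪ {C,G,T} = {A,C,G,T} (union, +1)
BDJKT@3: {A,C,G,T} ∩ {G} = {G} (intersection, +0)
BDJKTY@3: {G} ∪ {A} = {A,G} (union, +1)
DK@4: {T} ∪ {C} = {C,T} (union, +1)
DJK@4: {C,T} ∩ {C} = {C} (intersection, +0)
BDJK@4: {T} ∪ {C} = {C,T} (union, +1)
BDJKT@4: {C,T} ∩ {T} = {T} (intersection, +0)
BDJKTY@4: {T} ∪ {A} = {A,T} (union, +1)
DK@5: {A} ∪ {C} = {A,C} (union, +1)
DJK@5: {A,C} ∩ {C} = {C} (intersection, +0)
BDJK@5: {C} ∩ {C} = {C} (intersection, +0)
BDJKT@5: {C} ∪ {T} = {C,T} (union, +1)
BDJKTY@5: {C,T} ∪ {G} = {C,G,T} (union, +1)
DK@6: {T} ∪ {G} = {G,T} (union, +1)
DJK@6: {G,T} ∩ {T} = {T} (intersection, +0)
BDJK@6: {C} ∪ {T} = {C,T} (union, +1)
BDJKT@6: {C,T} ∩ {C} = {C} (intersection, +0)
BDJKTY@6: {C} ∪ {A} = {A,C} (union, +1)
per-site changes: [4, 3, 3, 4, 3, 3, 3]; total = 23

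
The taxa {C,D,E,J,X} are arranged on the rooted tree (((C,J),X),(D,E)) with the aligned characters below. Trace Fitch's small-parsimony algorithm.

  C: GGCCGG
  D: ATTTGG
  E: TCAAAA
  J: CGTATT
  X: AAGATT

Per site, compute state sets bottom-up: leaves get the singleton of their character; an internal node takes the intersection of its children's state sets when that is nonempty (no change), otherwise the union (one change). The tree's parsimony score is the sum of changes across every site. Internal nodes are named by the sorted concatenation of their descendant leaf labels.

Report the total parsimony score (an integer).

17

CJ@0: {G} ∪ {C} = {C,G} (union, +1)
CJX@0: {C,G} ∪ {A} = {A,C,G} (union, +1)
DE@0: {A} ∪ {T} = {A,T} (union, +1)
CDEJX@0: {A,C,G} ∩ {A,T} = {A} (intersection, +0)
CJ@1: {G} ∩ {G} = {G} (intersection, +0)
CJX@1: {G} ∪ {A} = {A,G} (union, +1)
DE@1: {T} ∪ {C} = {C,T} (union, +1)
CDEJX@1: {A,G} ∪ {C,T} = {A,C,G,T} (union, +1)
CJ@2: {C} ∪ {T} = {C,T} (union, +1)
CJX@2: {C,T} ∪ {G} = {C,G,T} (union, +1)
DE@2: {T} ∪ {A} = {A,T} (union, +1)
CDEJX@2: {C,G,T} ∩ {A,T} = {T} (intersection, +0)
CJ@3: {C} ∪ {A} = {A,C} (union, +1)
CJX@3: {A,C} ∩ {A} = {A} (intersection, +0)
DE@3: {T} ∪ {A} = {A,T} (union, +1)
CDEJX@3: {A} ∩ {A,T} = {A} (intersection, +0)
CJ@4: {G} ∪ {T} = {G,T} (union, +1)
CJX@4: {G,T} ∩ {T} = {T} (intersection, +0)
DE@4: {G} ∪ {A} = {A,G} (union, +1)
CDEJX@4: {T} ∪ {A,G} = {A,G,T} (union, +1)
CJ@5: {G} ∪ {T} = {G,T} (union, +1)
CJX@5: {G,T} ∩ {T} = {T} (intersection, +0)
DE@5: {G} ∪ {A} = {A,G} (union, +1)
CDEJX@5: {T} ∪ {A,G} = {A,G,T} (union, +1)
per-site changes: [3, 3, 3, 2, 3, 3]; total = 17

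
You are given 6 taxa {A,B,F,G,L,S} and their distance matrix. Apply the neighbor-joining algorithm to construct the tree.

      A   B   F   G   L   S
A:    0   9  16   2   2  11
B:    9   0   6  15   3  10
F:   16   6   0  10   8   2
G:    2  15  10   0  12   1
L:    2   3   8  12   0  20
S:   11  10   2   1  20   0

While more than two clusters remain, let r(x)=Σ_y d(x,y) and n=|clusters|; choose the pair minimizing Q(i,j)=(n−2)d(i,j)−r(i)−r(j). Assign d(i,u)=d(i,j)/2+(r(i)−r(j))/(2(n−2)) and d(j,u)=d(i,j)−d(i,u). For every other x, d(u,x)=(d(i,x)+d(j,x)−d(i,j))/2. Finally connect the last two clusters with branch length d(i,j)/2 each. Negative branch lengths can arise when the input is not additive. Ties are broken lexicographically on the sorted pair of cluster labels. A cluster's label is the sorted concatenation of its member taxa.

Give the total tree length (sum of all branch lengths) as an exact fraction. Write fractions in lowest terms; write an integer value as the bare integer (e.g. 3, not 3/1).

287/16

1. join G+S (d=1, Q=-80) ⇒ GS; edges |G|=0, |S|=1
  updated: d(A,GS)=6, d(B,GS)=12, d(F,GS)=11/2, d(GS,L)=31/2
2. join F+GS (d=11/2, Q=-58) ⇒ FGS; edges |F|=13/6, |GS|=10/3
  updated: d(A,FGS)=33/4, d(B,FGS)=25/4, d(FGS,L)=9
3. join A+L (d=2, Q=-117/4) ⇒ AL; edges |A|=37/16, |L|=-5/16
  updated: d(AL,B)=5, d(AL,FGS)=61/8
4. join AL+B (d=5, Q=-151/8) ⇒ ABL; edges |AL|=51/16, |B|=29/16
  updated: d(ABL,FGS)=71/16
5. join ABL+FGS (d=71/16) ⇒ ABFGLS; edges |ABL|=71/32, |FGS|=71/32
final tree: (((A:37/16,L:-5/16):51/16,B:29/16):71/32,(F:13/6,(G:0,S:1):10/3):71/32)
total length: 287/16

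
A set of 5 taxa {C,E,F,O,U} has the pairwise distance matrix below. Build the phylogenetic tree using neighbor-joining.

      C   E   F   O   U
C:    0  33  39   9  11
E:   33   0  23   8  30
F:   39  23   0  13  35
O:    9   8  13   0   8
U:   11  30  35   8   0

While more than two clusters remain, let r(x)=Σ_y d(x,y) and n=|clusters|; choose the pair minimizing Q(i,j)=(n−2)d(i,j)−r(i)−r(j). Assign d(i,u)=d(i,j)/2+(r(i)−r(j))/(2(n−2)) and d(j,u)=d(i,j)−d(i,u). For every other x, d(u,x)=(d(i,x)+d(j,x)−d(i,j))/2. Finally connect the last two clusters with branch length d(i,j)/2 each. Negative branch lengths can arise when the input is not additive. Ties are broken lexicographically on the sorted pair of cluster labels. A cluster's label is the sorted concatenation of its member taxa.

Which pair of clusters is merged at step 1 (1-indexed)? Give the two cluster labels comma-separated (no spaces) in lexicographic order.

C,U

step 1: merge (C,U) at d=11, Q=-143; branch lengths C→41/6, U→25/6; new cluster CU
  updated: d(CU,E)=26, d(CU,F)=63/2, d(CU,O)=3
step 2: merge (CU,O) at d=3, Q=-157/2; branch lengths CU→85/8, O→-61/8; new cluster COU
  updated: d(COU,E)=31/2, d(COU,F)=83/4
step 3: merge (COU,E) at d=31/2, Q=-237/4; branch lengths COU→53/8, E→71/8; new cluster CEOU
  updated: d(CEOU,F)=113/8
step 4: merge (CEOU,F) at d=113/8; branch lengths CEOU→113/16, F→113/16; new cluster CEFOU
final tree: ((((C:41/6,U:25/6):85/8,O:-61/8):53/8,E:71/8):113/16,F:113/16)
total length: 349/8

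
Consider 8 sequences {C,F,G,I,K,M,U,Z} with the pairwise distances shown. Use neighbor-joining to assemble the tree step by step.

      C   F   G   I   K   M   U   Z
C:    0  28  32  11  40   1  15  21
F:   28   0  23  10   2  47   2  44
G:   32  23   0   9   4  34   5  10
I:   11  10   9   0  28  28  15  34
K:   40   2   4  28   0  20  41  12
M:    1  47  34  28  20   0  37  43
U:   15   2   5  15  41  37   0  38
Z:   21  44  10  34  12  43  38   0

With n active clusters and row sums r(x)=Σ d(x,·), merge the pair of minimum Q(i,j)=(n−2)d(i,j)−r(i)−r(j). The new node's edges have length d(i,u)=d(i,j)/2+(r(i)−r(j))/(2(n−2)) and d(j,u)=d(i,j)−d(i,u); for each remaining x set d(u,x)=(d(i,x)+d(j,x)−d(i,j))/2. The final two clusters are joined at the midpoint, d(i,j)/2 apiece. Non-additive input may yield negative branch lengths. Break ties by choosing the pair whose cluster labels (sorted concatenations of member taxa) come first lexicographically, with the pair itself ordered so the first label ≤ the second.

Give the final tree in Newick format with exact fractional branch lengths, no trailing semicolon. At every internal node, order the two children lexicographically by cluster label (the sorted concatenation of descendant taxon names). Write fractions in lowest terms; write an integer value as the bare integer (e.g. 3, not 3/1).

((((C:-14/3,M:17/3):273/16,I:31/16):3,(F:3/20,U:37/20):67/8):39/8,(G:-65/24,(K:29/16,Z:163/16):89/24):39/8)

1. join C+M (d=1, Q=-352) ⇒ CM; edges |C|=-14/3, |M|=17/3
  updated: d(CM,F)=37, d(CM,G)=65/2, d(CM,I)=19, d(CM,K)=59/2, d(CM,U)=51/2, d(CM,Z)=63/2
2. join F+U (d=2, Q=-469/2) ⇒ FU; edges |F|=3/20, |U|=37/20
  updated: d(CM,FU)=121/4, d(FU,G)=13, d(FU,I)=23/2, d(FU,K)=41/2, d(FU,Z)=40
3. join K+Z (d=12, Q=-347/2) ⇒ KZ; edges |K|=29/16, |Z|=163/16
  updated: d(CM,KZ)=49/2, d(FU,KZ)=97/4, d(G,KZ)=1, d(I,KZ)=25
4. join G+KZ (d=1, Q=-509/4) ⇒ GKZ; edges |G|=-65/24, |KZ|=89/24
  updated: d(CM,GKZ)=28, d(FU,GKZ)=145/8, d(GKZ,I)=33/2
5. join CM+I (d=19, Q=-345/4) ⇒ CIM; edges |CM|=273/16, |I|=31/16
  updated: d(CIM,FU)=91/8, d(CIM,GKZ)=51/4
6. join CIM+FU (d=91/8, Q=-169/4) ⇒ CFIMU; edges |CIM|=3, |FU|=67/8
  updated: d(CFIMU,GKZ)=39/4
7. join CFIMU+GKZ (d=39/4) ⇒ CFGIKMUZ; edges |CFIMU|=39/8, |GKZ|=39/8
final tree: ((((C:-14/3,M:17/3):273/16,I:31/16):3,(F:3/20,U:37/20):67/8):39/8,(G:-65/24,(K:29/16,Z:163/16):89/24):39/8)
total length: 449/8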